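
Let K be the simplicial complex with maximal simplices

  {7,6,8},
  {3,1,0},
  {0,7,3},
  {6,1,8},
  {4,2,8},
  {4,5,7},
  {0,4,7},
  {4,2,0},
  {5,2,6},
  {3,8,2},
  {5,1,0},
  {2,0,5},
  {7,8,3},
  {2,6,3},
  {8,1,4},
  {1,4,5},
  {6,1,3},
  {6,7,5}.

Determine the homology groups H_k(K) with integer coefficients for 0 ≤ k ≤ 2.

K has 9 vertices, 27 edges, 18 triangles.
rank ∂_0 = 0, rank ∂_1 = 8 ⇒ b_0 = 9 − 0 − 8 = 1; all invariant factors of ∂_1 are 1 so no torsion. So H_0 = Z.
rank ∂_1 = 8, rank ∂_2 = 18 ⇒ b_1 = 27 − 8 − 18 = 1; ∂_2 has invariant factor(s) [2] giving torsion. So H_1 = Z ⊕ Z_2.
rank ∂_2 = 18, rank ∂_3 = 0 ⇒ b_2 = 18 − 18 − 0 = 0. So H_2 = 0.

H_0 = Z,  H_1 = Z ⊕ Z_2,  H_2 = 0.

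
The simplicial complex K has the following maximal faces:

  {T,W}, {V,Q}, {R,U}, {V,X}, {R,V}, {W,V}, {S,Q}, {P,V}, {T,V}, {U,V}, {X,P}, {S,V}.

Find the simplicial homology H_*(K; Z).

H_0 = Z,  H_1 = Z^4.

Fix the vertex order P < Q < R < S < T < U < V < W < X and write every simplex with vertices in increasing order. Then dim K = 1 and the simplices of K are:

  0-simplices (9): P, Q, R, S, T, U, V, W, X
  1-simplices (12): PV, PX, QS, QV, RU, RV, SV, TV, TW, UV, VW, VX

Hence C_0 ≅ Z^9, C_1 ≅ Z^12.

Boundary ∂_1: C_1 → C_0 sends each edge [p,q] (with p < q) to q − p. For instance
  ∂SV = V − S.
This gives a 9×12 integer matrix of rank 8; reducing to Smith normal form yields diagonal entries (1,1,1,1,1,1,1,1).

Computing H_k = (kernel of ∂_k) / (image of ∂_{k+1}):

  H_0: rank C_0 − rank ∂_1 = 9 − 8 = 1, and the invariant factors of ∂_1 are all 1, so H_0 ≅ Z.
  H_1: rank ker ∂_1 − rank ∂_2 = (12 − 8) − 0 = 4, and there is no ∂_2, so H_1 ≅ Z^4.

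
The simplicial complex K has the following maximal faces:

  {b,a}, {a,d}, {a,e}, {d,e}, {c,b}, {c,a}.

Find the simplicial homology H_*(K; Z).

K has 5 vertices, 6 edges.
rank ∂_0 = 0, rank ∂_1 = 4 ⇒ b_0 = 5 − 0 − 4 = 1; all invariant factors of ∂_1 are 1 so no torsion. So H_0 = Z.
rank ∂_1 = 4, rank ∂_2 = 0 ⇒ b_1 = 6 − 4 − 0 = 2. So H_1 = Z^2.

H_0 = Z,  H_1 = Z^2.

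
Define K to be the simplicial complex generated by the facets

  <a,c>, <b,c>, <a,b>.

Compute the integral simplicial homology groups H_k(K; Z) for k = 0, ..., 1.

H_0 = Z,  H_1 = Z.

We work with the vertex ordering a < b < c. The simplices of K, each written with vertices in increasing order, are:

  0-simplices (3): a, b, c
  1-simplices (3): ab, ac, bc

giving chain groups C_0 ≅ Z^3, C_1 ≅ Z^3.

Boundary ∂_1: C_1 → C_0 maps an edge to its endpoints' difference, ∂[p,q] = q − p.
This gives a 3×3 integer matrix of rank 2; reducing to Smith normal form yields diagonal entries (1,1).

Reading off H_k = ker ∂_k / im ∂_{k+1}:

  H_0: rank C_0 − rank ∂_1 = 3 − 2 = 1, and the invariant factors of ∂_1 are all 1, so H_0 = Z.
  H_1: rank ker ∂_1 − rank ∂_2 = (3 − 2) − 0 = 1, and there is no ∂_2, so H_1 = Z.

As a check, the Euler characteristic is 3 − 3 = 0, which agrees with 1 − 1 = 0.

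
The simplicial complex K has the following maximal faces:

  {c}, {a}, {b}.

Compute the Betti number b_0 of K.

b_0 = 3.

Order the vertices as a < b < c. Listing each simplex with vertices in this order, K has dimension 0 with simplices:

  0-simplices (3): a, b, c

Hence C_0 ≅ Z^3.

From H_k ≅ ker(∂_k) / im(∂_{k+1}) we obtain:

  H_0: rank C_0 − rank ∂_1 = 3 − 0 = 3, and there is no ∂_1, so H_0 = Z^3.

Hence the Betti numbers are b_0 = 3.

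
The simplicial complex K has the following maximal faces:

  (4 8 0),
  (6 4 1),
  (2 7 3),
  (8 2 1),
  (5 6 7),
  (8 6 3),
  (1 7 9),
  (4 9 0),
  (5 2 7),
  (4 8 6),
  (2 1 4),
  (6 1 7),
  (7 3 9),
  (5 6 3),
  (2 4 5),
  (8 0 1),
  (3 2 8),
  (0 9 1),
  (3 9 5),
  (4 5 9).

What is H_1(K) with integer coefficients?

K has 10 vertices, 30 edges, 20 triangles.
rank ∂_1 = 9, rank ∂_2 = 20 ⇒ b_1 = 30 − 9 − 20 = 1; ∂_2 has invariant factor(s) [2] giving torsion. So H_1 = Z ⊕ Z/2.

H_1 = Z ⊕ Z/2.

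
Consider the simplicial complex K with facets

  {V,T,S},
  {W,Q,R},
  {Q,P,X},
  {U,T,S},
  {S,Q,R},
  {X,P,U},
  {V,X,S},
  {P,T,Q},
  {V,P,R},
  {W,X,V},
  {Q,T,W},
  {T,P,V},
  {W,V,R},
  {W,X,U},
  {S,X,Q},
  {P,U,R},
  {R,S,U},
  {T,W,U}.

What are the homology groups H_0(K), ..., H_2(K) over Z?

Order the vertices as P < Q < R < S < T < U < V < W < X. Listing each simplex with vertices in this order, K has dimension 2 with simplices:

  0-simplices (9): P, Q, R, S, T, U, V, W, X
  1-simplices (27): PQ, PR, PT, PU, PV, PX, QR, QS, QT, QW, QX, RS, RU, RV, RW, ST, SU, SV, SX, TU, TV, TW, UW, UX, VW, VX, WX
  2-simplices (18): PQT, PQX, PRU, PRV, PTV, PUX, QRS, QRW, QSX, QTW, RSU, RVW, STU, STV, SVX, TUW, UWX, VWX

giving chain groups C_0 ≅ Z^9, C_1 ≅ Z^27, C_2 ≅ Z^18.

The boundary map ∂_1: C_1 → C_0 is given by ∂[p,q] = [q] − [p].
As a 9×27 matrix over Z this has rank 8, with invariant factors (1,1,1,1,1,1,1,1).

Boundary ∂_2: C_2 → C_1 maps a triangle to the signed sum of its edges. For instance
  ∂RSU = SU − RU + RS,
  ∂SVX = VX − SX + SV.
The resulting 27×18 matrix has rank 17, and its Smith normal form has invariant factors (1,1,1,1,1,1,1,1,1,1,1,1,1,1,1,1,1).

Reading off H_k = ker ∂_k / im ∂_{k+1}:

  H_0: rank C_0 − rank ∂_1 = 9 − 8 = 1, and the invariant factors of ∂_1 are all 1, so H_0 ≅ Z.
  H_1: rank ker ∂_1 − rank ∂_2 = (27 − 8) − 17 = 2, and the invariant factors of ∂_2 are all 1, so H_1 ≅ Z^2.
  H_2: rank ker ∂_2 − rank ∂_3 = (18 − 17) − 0 = 1, and there is no ∂_3, so H_2 ≅ Z.

(K is a triangulation of the torus T^2.)

H_0 ≅ Z,  H_1 ≅ Z^2,  H_2 ≅ Z.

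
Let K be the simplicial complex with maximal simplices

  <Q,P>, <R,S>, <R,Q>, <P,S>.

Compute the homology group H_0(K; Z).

We work with the vertex ordering P < Q < R < S. The simplices of K, each written with vertices in increasing order, are:

  0-simplices (4): P, Q, R, S
  1-simplices (4): PQ, PS, QR, RS

giving chain groups C_0 ≅ Z^4, C_1 ≅ Z^4.

The boundary map ∂_1: C_1 → C_0 is given by ∂[p,q] = [q] − [p]. For instance
  ∂RS = S − R.
The resulting 4×4 matrix has rank 3, and its Smith normal form has invariant factors (1,1,1).

Computing H_k = (kernel of ∂_k) / (image of ∂_{k+1}):

  H_0: rank C_0 − rank ∂_1 = 4 − 3 = 1, and the invariant factors of ∂_1 are all 1, so H_0 ≅ Z.

(K is a triangulation of the circle S^1.)

H_0 ≅ Z.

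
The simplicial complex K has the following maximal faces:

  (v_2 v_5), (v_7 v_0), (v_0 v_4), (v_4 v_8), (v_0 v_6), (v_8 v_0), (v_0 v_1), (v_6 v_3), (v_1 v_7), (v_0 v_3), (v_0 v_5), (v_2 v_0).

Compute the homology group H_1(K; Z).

H_1 ≅ Z^4.

K has 9 vertices, 12 edges.
rank ∂_1 = 8, rank ∂_2 = 0 ⇒ b_1 = 12 − 8 − 0 = 4. So H_1 ≅ Z^4.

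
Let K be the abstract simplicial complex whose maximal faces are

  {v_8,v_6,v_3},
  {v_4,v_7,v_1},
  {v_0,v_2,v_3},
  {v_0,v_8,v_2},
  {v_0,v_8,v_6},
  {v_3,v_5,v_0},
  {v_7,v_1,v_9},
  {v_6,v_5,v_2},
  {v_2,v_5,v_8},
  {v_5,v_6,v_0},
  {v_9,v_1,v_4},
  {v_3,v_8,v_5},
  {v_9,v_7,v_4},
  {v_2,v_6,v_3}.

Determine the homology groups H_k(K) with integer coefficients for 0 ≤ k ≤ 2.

We work with the vertex ordering v_0 < v_1 < v_2 < v_3 < v_4 < v_5 < v_6 < v_7 < v_8 < v_9. The simplices of K, each written with vertices in increasing order, are:

  0-simplices (10): [v_0], [v_1], [v_2], [v_3], [v_4], [v_5], [v_6], [v_7], [v_8], [v_9]
  1-simplices (21): (21 of them)
  2-simplices (14): (14 of them)

so the chain groups are C_0 ≅ Z^10, C_1 ≅ Z^21, C_2 ≅ Z^14.

The boundary map ∂_1: C_1 → C_0 is given by ∂[p,q] = [q] − [p]. For instance
  ∂[v_2,v_8] = [v_8] − [v_2].
The 10×21 boundary matrix has rank 8 and Smith normal form diag(1,1,1,1,1,1,1,1).

Boundary ∂_2: C_2 → C_1 sends each 2-simplex [p,q,r] to [q,r] − [p,r] + [p,q]. For instance
  ∂[v_1,v_4,v_7] = [v_4,v_7] − [v_1,v_7] + [v_1,v_4],
  ∂[v_3,v_5,v_8] = [v_5,v_8] − [v_3,v_8] + [v_3,v_5].
This gives a 21×14 integer matrix of rank 13; reducing to Smith normal form yields diagonal entries (1,1,1,1,1,1,1,1,1,1,1,1,2).

From H_k ≅ ker(∂_k) / im(∂_{k+1}) we obtain:

  H_0: rank C_0 − rank ∂_1 = 10 − 8 = 2, and the invariant factors of ∂_1 are all 1, so H_0 = Z^2.
  H_1: rank ker ∂_1 − rank ∂_2 = (21 − 8) − 13 = 0, and ∂_2 has invariant factor 2 > 1, so H_1 = Z/2.
  H_2: rank ker ∂_2 − rank ∂_3 = (14 − 13) − 0 = 1, and there is no ∂_3, so H_2 = Z.

H_0 = Z^2,  H_1 = Z/2,  H_2 = Z.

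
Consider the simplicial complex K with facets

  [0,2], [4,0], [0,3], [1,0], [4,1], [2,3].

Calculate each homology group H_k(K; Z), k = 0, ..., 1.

H_0 = Z,  H_1 = Z^2.

K has 5 vertices, 6 edges.
rank ∂_0 = 0, rank ∂_1 = 4 ⇒ b_0 = 5 − 0 − 4 = 1; all invariant factors of ∂_1 are 1 so no torsion. So H_0 = Z.
rank ∂_1 = 4, rank ∂_2 = 0 ⇒ b_1 = 6 − 4 − 0 = 2. So H_1 = Z^2.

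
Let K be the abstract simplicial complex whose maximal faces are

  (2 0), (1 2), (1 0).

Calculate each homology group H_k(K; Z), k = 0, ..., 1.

H_0 ≅ Z,  H_1 ≅ Z.

Take the total order 0 < 1 < 2 on the vertex set. Then K (dimension 1) consists of the simplices:

  0-simplices (3): [0], [1], [2]
  1-simplices (3): [0,1], [0,2], [1,2]

giving chain groups C_0 ≅ Z^3, C_1 ≅ Z^3.

The boundary map ∂_1: C_1 → C_0 is given by ∂[p,q] = [q] − [p].
The resulting 3×3 matrix has rank 2, and its Smith normal form has invariant factors (1,1).

From H_k ≅ ker(∂_k) / im(∂_{k+1}) we obtain:

  H_0: rank C_0 − rank ∂_1 = 3 − 2 = 1, and the invariant factors of ∂_1 are all 1, so H_0 = Z.
  H_1: rank ker ∂_1 − rank ∂_2 = (3 − 2) − 0 = 1, and there is no ∂_2, so H_1 = Z.

As a check, the Euler characteristic is 3 − 3 = 0, which agrees with 1 − 1 = 0.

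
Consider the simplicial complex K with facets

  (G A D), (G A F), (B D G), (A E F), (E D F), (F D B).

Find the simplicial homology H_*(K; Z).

H_0 ≅ Z,  H_1 ≅ Z,  H_2 = 0.

Fix the vertex order A < B < D < E < F < G and write every simplex with vertices in increasing order. Then dim K = 2 and the simplices of K are:

  0-simplices (6): A, B, D, E, F, G
  1-simplices (12): AD, AE, AF, AG, BD, BF, BG, DE, DF, DG, EF, FG
  2-simplices (6): ADG, AEF, AFG, BDF, BDG, DEF

so the chain groups are C_0 ≅ Z^6, C_1 ≅ Z^12, C_2 ≅ Z^6.

∂_1: C_1 → C_0 is given by ∂[p,q] = [q] − [p]. For instance
  ∂AG = G − A.
The resulting 6×12 matrix has rank 5, and its Smith normal form has invariant factors (1,1,1,1,1).

The boundary map ∂_2: C_2 → C_1 maps a triangle to the signed sum of its edges. For instance
  ∂ADG = DG − AG + AD,
  ∂BDF = DF − BF + BD.
As a 12×6 matrix over Z this has rank 6, with invariant factors (1,1,1,1,1,1).

Reading off H_k = ker ∂_k / im ∂_{k+1}:

  H_0: rank C_0 − rank ∂_1 = 6 − 5 = 1, and the invariant factors of ∂_1 are all 1, so H_0 ≅ Z.
  H_1: rank ker ∂_1 − rank ∂_2 = (12 − 5) − 6 = 1, and the invariant factors of ∂_2 are all 1, so H_1 ≅ Z.
  H_2: rank ker ∂_2 − rank ∂_3 = (6 − 6) − 0 = 0, and there is no ∂_3, so H_2 ≅ 0.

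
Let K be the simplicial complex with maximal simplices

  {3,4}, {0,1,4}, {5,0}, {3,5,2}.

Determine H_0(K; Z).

Take the total order 0 < 1 < 2 < 3 < 4 < 5 on the vertex set. Then K (dimension 2) consists of the simplices:

  0-simplices (6): [0], [1], [2], [3], [4], [5]
  1-simplices (8): [0,1], [0,4], [0,5], [1,4], [2,3], [2,5], [3,4], [3,5]
  2-simplices (2): [0,1,4], [2,3,5]

Hence C_0 ≅ Z^6, C_1 ≅ Z^8, C_2 ≅ Z^2.

The boundary map ∂_1: C_1 → C_0 is given by ∂[p,q] = [q] − [p]. For instance
  ∂[3,4] = [4] − [3].
The 6×8 boundary matrix has rank 5 and Smith normal form diag(1,1,1,1,1).

The boundary map ∂_2: C_2 → C_1 acts by ∂[p,q,r] = [q,r] − [p,r] + [p,q]. For instance
  ∂[2,3,5] = [3,5] − [2,5] + [2,3],
  ∂[0,1,4] = [1,4] − [0,4] + [0,1].
As a 8×2 matrix over Z this has rank 2, with invariant factors (1,1).

From H_k ≅ ker(∂_k) / im(∂_{k+1}) we obtain:

  H_0: rank C_0 − rank ∂_1 = 6 − 5 = 1, and the invariant factors of ∂_1 are all 1, so H_0 = Z.

H_0 ≅ Z.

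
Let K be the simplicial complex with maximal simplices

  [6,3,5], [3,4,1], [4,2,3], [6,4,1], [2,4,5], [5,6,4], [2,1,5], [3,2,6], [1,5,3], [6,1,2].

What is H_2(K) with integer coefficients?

We work with the vertex ordering 1 < 2 < 3 < 4 < 5 < 6. The simplices of K, each written with vertices in increasing order, are:

  0-simplices (6): [1], [2], [3], [4], [5], [6]
  1-simplices (15): [1,2], [1,3], [1,4], [1,5], [1,6], [2,3], [2,4], [2,5], [2,6], [3,4], [3,5], [3,6], [4,5], [4,6], [5,6]
  2-simplices (10): [1,2,5], [1,2,6], [1,3,4], [1,3,5], [1,4,6], [2,3,4], [2,3,6], [2,4,5], [3,5,6], [4,5,6]

giving chain groups C_0 ≅ Z^6, C_1 ≅ Z^15, C_2 ≅ Z^10.

∂_1: C_1 → C_0 maps an edge to its endpoints' difference, ∂[p,q] = q − p. For instance
  ∂[1,3] = [3] − [1].
This gives a 6×15 integer matrix of rank 5; reducing to Smith normal form yields diagonal entries (1,1,1,1,1).

∂_2: C_2 → C_1 acts by ∂[p,q,r] = [q,r] − [p,r] + [p,q]. For instance
  ∂[2,3,6] = [3,6] − [2,6] + [2,3],
  ∂[3,5,6] = [5,6] − [3,6] + [3,5].
As a 15×10 matrix over Z this has rank 10, with invariant factors (1,1,1,1,1,1,1,1,1,2).

From H_k ≅ ker(∂_k) / im(∂_{k+1}) we obtain:

  H_2: rank ker ∂_2 − rank ∂_3 = (10 − 10) − 0 = 0, and there is no ∂_3, so H_2 ≅ 0.

H_2 = 0.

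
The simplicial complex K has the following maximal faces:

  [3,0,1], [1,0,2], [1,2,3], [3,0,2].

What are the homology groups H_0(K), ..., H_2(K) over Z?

We work with the vertex ordering 0 < 1 < 2 < 3. The simplices of K, each written with vertices in increasing order, are:

  0-simplices (4): [0], [1], [2], [3]
  1-simplices (6): [0,1], [0,2], [0,3], [1,2], [1,3], [2,3]
  2-simplices (4): [0,1,2], [0,1,3], [0,2,3], [1,2,3]

Hence C_0 ≅ Z^4, C_1 ≅ Z^6, C_2 ≅ Z^4.

Boundary ∂_1: C_1 → C_0 sends each edge [p,q] (with p < q) to q − p.
As a 4×6 matrix over Z this has rank 3, with invariant factors (1,1,1).

The boundary map ∂_2: C_2 → C_1 maps a triangle to the signed sum of its edges. For instance
  ∂[0,1,2] = [1,2] − [0,2] + [0,1],
  ∂[0,2,3] = [2,3] − [0,3] + [0,2].
The 6×4 boundary matrix has rank 3 and Smith normal form diag(1,1,1).

Now H_k = ker ∂_k / im ∂_{k+1}, so:

  H_0: rank C_0 − rank ∂_1 = 4 − 3 = 1, and the invariant factors of ∂_1 are all 1, so H_0 = Z.
  H_1: rank ker ∂_1 − rank ∂_2 = (6 − 3) − 3 = 0, and the invariant factors of ∂_2 are all 1, so H_1 = 0.
  H_2: rank ker ∂_2 − rank ∂_3 = (4 − 3) − 0 = 1, and there is no ∂_3, so H_2 = Z.

As a check, the Euler characteristic is 4 − 6 + 4 = 2, which agrees with 1 − 0 + 1 = 2.
(K is a triangulation of the 2-sphere S^2.)

H_0 = Z,  H_1 = 0,  H_2 = Z.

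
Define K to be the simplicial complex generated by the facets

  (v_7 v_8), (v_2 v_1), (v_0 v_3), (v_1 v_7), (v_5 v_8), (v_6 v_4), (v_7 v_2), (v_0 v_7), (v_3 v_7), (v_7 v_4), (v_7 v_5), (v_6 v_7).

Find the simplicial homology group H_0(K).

H_0 = Z.

Take the total order v_0 < v_1 < v_2 < v_3 < v_4 < v_5 < v_6 < v_7 < v_8 on the vertex set. Then K (dimension 1) consists of the simplices:

  0-simplices (9): [v_0], [v_1], [v_2], [v_3], [v_4], [v_5], [v_6], [v_7], [v_8]
  1-simplices (12): [v_0,v_3], [v_0,v_7], [v_1,v_2], [v_1,v_7], [v_2,v_7], [v_3,v_7], [v_4,v_6], [v_4,v_7], [v_5,v_7], [v_5,v_8], [v_6,v_7], [v_7,v_8]

so the chain groups are C_0 ≅ Z^9, C_1 ≅ Z^12.

∂_1: C_1 → C_0 sends each edge [p,q] (with p < q) to q − p. For instance
  ∂[v_0,v_3] = [v_3] − [v_0].
The 9×12 boundary matrix has rank 8 and Smith normal form diag(1,1,1,1,1,1,1,1).

Now H_k = ker ∂_k / im ∂_{k+1}, so:

  H_0: rank C_0 − rank ∂_1 = 9 − 8 = 1, and the invariant factors of ∂_1 are all 1, so H_0 ≅ Z.

(K is a triangulation of a wedge of 4 circles.)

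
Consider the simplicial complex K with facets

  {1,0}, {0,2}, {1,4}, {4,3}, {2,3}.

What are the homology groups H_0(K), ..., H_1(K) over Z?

H_0 = Z,  H_1 = Z.

Order the vertices as 0 < 1 < 2 < 3 < 4. Listing each simplex with vertices in this order, K has dimension 1 with simplices:

  0-simplices (5): [0], [1], [2], [3], [4]
  1-simplices (5): [0,1], [0,2], [1,4], [2,3], [3,4]

Hence C_0 ≅ Z^5, C_1 ≅ Z^5.

The boundary map ∂_1: C_1 → C_0 maps an edge to its endpoints' difference, ∂[p,q] = q − p. For instance
  ∂[0,2] = [2] − [0].
The resulting 5×5 matrix has rank 4, and its Smith normal form has invariant factors (1,1,1,1).

From H_k ≅ ker(∂_k) / im(∂_{k+1}) we obtain:

  H_0: rank C_0 − rank ∂_1 = 5 − 4 = 1, and the invariant factors of ∂_1 are all 1, so H_0 ≅ Z.
  H_1: rank ker ∂_1 − rank ∂_2 = (5 − 4) − 0 = 1, and there is no ∂_2, so H_1 ≅ Z.

As a check, the Euler characteristic is 5 − 5 = 0, which agrees with 1 − 1 = 0.
(K is a triangulation of the circle S^1.)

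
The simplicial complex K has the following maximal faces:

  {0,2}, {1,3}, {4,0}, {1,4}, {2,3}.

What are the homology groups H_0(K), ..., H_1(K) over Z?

H_0 ≅ Z,  H_1 ≅ Z.

K has 5 vertices, 5 edges.
rank ∂_0 = 0, rank ∂_1 = 4 ⇒ b_0 = 5 − 0 − 4 = 1; all invariant factors of ∂_1 are 1 so no torsion. So H_0 ≅ Z.
rank ∂_1 = 4, rank ∂_2 = 0 ⇒ b_1 = 5 − 4 − 0 = 1. So H_1 ≅ Z.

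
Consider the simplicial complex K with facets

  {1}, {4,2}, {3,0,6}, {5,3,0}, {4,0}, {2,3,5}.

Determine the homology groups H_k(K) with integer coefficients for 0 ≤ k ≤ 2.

Take the total order 0 < 1 < 2 < 3 < 4 < 5 < 6 on the vertex set. Then K (dimension 2) consists of the simplices:

  0-simplices (7): [0], [1], [2], [3], [4], [5], [6]
  1-simplices (9): [0,3], [0,4], [0,5], [0,6], [2,3], [2,4], [2,5], [3,5], [3,6]
  2-simplices (3): [0,3,5], [0,3,6], [2,3,5]

Hence C_0 ≅ Z^7, C_1 ≅ Z^9, C_2 ≅ Z^3.

Boundary ∂_1: C_1 → C_0 maps an edge to its endpoints' difference, ∂[p,q] = q − p. For instance
  ∂[2,4] = [4] − [2].
This gives a 7×9 integer matrix of rank 5; reducing to Smith normal form yields diagonal entries (1,1,1,1,1).

The boundary map ∂_2: C_2 → C_1 maps a triangle to the signed sum of its edges. For instance
  ∂[2,3,5] = [3,5] − [2,5] + [2,3],
  ∂[0,3,6] = [3,6] − [0,6] + [0,3].
As a 9×3 matrix over Z this has rank 3, with invariant factors (1,1,1).

Reading off H_k = ker ∂_k / im ∂_{k+1}:

  H_0: rank C_0 − rank ∂_1 = 7 − 5 = 2, and the invariant factors of ∂_1 are all 1, so H_0 ≅ Z^2.
  H_1: rank ker ∂_1 − rank ∂_2 = (9 − 5) − 3 = 1, and the invariant factors of ∂_2 are all 1, so H_1 ≅ Z.
  H_2: rank ker ∂_2 − rank ∂_3 = (3 − 3) − 0 = 0, and there is no ∂_3, so H_2 ≅ 0.

H_0 = Z^2,  H_1 = Z,  H_2 = 0.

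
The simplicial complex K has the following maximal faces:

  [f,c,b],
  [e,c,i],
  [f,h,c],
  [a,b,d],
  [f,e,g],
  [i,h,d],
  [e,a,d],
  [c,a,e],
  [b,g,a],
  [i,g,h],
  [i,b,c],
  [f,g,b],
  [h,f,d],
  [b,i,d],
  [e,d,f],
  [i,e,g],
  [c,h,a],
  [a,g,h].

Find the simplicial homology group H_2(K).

K has 9 vertices, 27 edges, 18 triangles.
rank ∂_2 = 17, rank ∂_3 = 0 ⇒ b_2 = 18 − 17 − 0 = 1. So H_2 = Z.

H_2 = Z.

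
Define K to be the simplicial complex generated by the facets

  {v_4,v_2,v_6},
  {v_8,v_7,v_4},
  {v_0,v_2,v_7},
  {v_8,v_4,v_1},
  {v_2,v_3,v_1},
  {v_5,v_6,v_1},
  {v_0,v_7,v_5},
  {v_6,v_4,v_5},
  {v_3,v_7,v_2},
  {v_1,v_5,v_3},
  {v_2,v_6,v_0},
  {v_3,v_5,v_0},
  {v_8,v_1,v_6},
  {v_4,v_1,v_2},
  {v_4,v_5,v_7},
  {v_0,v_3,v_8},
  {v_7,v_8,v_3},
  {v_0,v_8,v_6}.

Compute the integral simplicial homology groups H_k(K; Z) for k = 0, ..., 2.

Take the total order v_0 < v_1 < v_2 < v_3 < v_4 < v_5 < v_6 < v_7 < v_8 on the vertex set. Then K (dimension 2) consists of the simplices:

  0-simplices (9): [v_0], [v_1], [v_2], [v_3], [v_4], [v_5], [v_6], [v_7], [v_8]
  1-simplices (27): (27 of them)
  2-simplices (18): (18 of them)

so the chain groups are C_0 ≅ Z^9, C_1 ≅ Z^27, C_2 ≅ Z^18.

The boundary map ∂_1: C_1 → C_0 maps an edge to its endpoints' difference, ∂[p,q] = q − p. For instance
  ∂[v_4,v_6] = [v_6] − [v_4].
The resulting 9×27 matrix has rank 8, and its Smith normal form has invariant factors (1,1,1,1,1,1,1,1).

The boundary map ∂_2: C_2 → C_1 acts by ∂[p,q,r] = [q,r] − [p,r] + [p,q]. For instance
  ∂[v_1,v_2,v_3] = [v_2,v_3] − [v_1,v_3] + [v_1,v_2],
  ∂[v_1,v_2,v_4] = [v_2,v_4] − [v_1,v_4] + [v_1,v_2].
The 27×18 boundary matrix has rank 18 and Smith normal form diag(1,1,1,1,1,1,1,1,1,1,1,1,1,1,1,1,1,2).

Computing H_k = (kernel of ∂_k) / (image of ∂_{k+1}):

  H_0: rank C_0 − rank ∂_1 = 9 − 8 = 1, and the invariant factors of ∂_1 are all 1, so H_0 = Z.
  H_1: rank ker ∂_1 − rank ∂_2 = (27 − 8) − 18 = 1, and ∂_2 has invariant factor 2 > 1, so H_1 = Z ⊕ Z/2.
  H_2: rank ker ∂_2 − rank ∂_3 = (18 − 18) − 0 = 0, and there is no ∂_3, so H_2 = 0.

(K is a triangulation of the Klein bottle.)

H_0 ≅ Z,  H_1 ≅ Z ⊕ Z/2,  H_2 = 0.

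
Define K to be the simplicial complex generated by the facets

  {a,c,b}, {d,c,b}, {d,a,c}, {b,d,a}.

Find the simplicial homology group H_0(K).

H_0 = Z.

We work with the vertex ordering a < b < c < d. The simplices of K, each written with vertices in increasing order, are:

  0-simplices (4): a, b, c, d
  1-simplices (6): ab, ac, ad, bc, bd, cd
  2-simplices (4): abc, abd, acd, bcd

giving chain groups C_0 ≅ Z^4, C_1 ≅ Z^6, C_2 ≅ Z^4.

Boundary ∂_1: C_1 → C_0 maps an edge to its endpoints' difference, ∂[p,q] = q − p. For instance
  ∂ab = b − a.
This gives a 4×6 integer matrix of rank 3; reducing to Smith normal form yields diagonal entries (1,1,1).

Boundary ∂_2: C_2 → C_1 maps a triangle to the signed sum of its edges. For instance
  ∂bcd = cd − bd + bc,
  ∂abd = bd − ad + ab.
This gives a 6×4 integer matrix of rank 3; reducing to Smith normal form yields diagonal entries (1,1,1).

Reading off H_k = ker ∂_k / im ∂_{k+1}:

  H_0: rank C_0 − rank ∂_1 = 4 − 3 = 1, and the invariant factors of ∂_1 are all 1, so H_0 ≅ Z.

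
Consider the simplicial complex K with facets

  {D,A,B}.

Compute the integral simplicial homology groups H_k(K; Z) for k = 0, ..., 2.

H_0 ≅ Z,  H_1 = 0,  H_2 = 0.

Fix the vertex order A < B < D and write every simplex with vertices in increasing order. Then dim K = 2 and the simplices of K are:

  0-simplices (3): A, B, D
  1-simplices (3): AB, AD, BD
  2-simplices (1): ABD

giving chain groups C_0 ≅ Z^3, C_1 ≅ Z^3, C_2 ≅ Z^1.

Boundary ∂_1: C_1 → C_0 maps an edge to its endpoints' difference, ∂[p,q] = q − p.
As a 3×3 matrix over Z this has rank 2, with invariant factors (1,1).

∂_2: C_2 → C_1 maps a triangle to the signed sum of its edges. For instance
  ∂ABD = BD − AD + AB.
As a 3×1 matrix over Z this has rank 1, with invariant factors (1).

Computing H_k = (kernel of ∂_k) / (image of ∂_{k+1}):

  H_0: rank C_0 − rank ∂_1 = 3 − 2 = 1, and the invariant factors of ∂_1 are all 1, so H_0 ≅ Z.
  H_1: rank ker ∂_1 − rank ∂_2 = (3 − 2) − 1 = 0, and the invariant factors of ∂_2 are all 1, so H_1 ≅ 0.
  H_2: rank ker ∂_2 − rank ∂_3 = (1 − 1) − 0 = 0, and there is no ∂_3, so H_2 ≅ 0.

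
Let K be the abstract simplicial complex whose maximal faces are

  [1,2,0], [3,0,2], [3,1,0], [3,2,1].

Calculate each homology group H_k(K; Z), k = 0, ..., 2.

We work with the vertex ordering 0 < 1 < 2 < 3. The simplices of K, each written with vertices in increasing order, are:

  0-simplices (4): [0], [1], [2], [3]
  1-simplices (6): [0,1], [0,2], [0,3], [1,2], [1,3], [2,3]
  2-simplices (4): [0,1,2], [0,1,3], [0,2,3], [1,2,3]

so the chain groups are C_0 ≅ Z^4, C_1 ≅ Z^6, C_2 ≅ Z^4.

Boundary ∂_1: C_1 → C_0 sends each edge [p,q] (with p < q) to q − p. For instance
  ∂[1,2] = [2] − [1].
As a 4×6 matrix over Z this has rank 3, with invariant factors (1,1,1).

The boundary map ∂_2: C_2 → C_1 sends each 2-simplex [p,q,r] to [q,r] − [p,r] + [p,q]. For instance
  ∂[0,1,3] = [1,3] − [0,3] + [0,1],
  ∂[1,2,3] = [2,3] − [1,3] + [1,2].
As a 6×4 matrix over Z this has rank 3, with invariant factors (1,1,1).

Reading off H_k = ker ∂_k / im ∂_{k+1}:

  H_0: rank C_0 − rank ∂_1 = 4 − 3 = 1, and the invariant factors of ∂_1 are all 1, so H_0 ≅ Z.
  H_1: rank ker ∂_1 − rank ∂_2 = (6 − 3) − 3 = 0, and the invariant factors of ∂_2 are all 1, so H_1 ≅ 0.
  H_2: rank ker ∂_2 − rank ∂_3 = (4 − 3) − 0 = 1, and there is no ∂_3, so H_2 ≅ Z.

As a check, the Euler characteristic is 4 − 6 + 4 = 2, which agrees with 1 − 0 + 1 = 2.
(K is a triangulation of the 2-sphere S^2.)

H_0 = Z,  H_1 = 0,  H_2 = Z.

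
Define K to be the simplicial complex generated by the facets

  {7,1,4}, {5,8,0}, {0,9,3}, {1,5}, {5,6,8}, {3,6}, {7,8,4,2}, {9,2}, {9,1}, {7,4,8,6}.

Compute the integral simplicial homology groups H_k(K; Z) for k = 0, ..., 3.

H_0 ≅ Z,  H_1 ≅ Z^4,  H_2 = 0,  H_3 = 0.

We work with the vertex ordering 0 < 1 < 2 < 3 < 4 < 5 < 6 < 7 < 8 < 9. The simplices of K, each written with vertices in increasing order, are:

  0-simplices (10): [0], [1], [2], [3], [4], [5], [6], [7], [8], [9]
  1-simplices (22): [0,3], [0,5], [0,8], [0,9], [1,4], [1,5], [1,7], [1,9], [2,4], [2,7], [2,8], [2,9], [3,6], [3,9], [4,6], [4,7], [4,8], [5,6], [5,8], [6,7], [6,8], [7,8]
  2-simplices (11): [0,3,9], [0,5,8], [1,4,7], [2,4,7], [2,4,8], [2,7,8], [4,6,7], [4,6,8], [4,7,8], [5,6,8], [6,7,8]
  3-simplices (2): [2,4,7,8], [4,6,7,8]

giving chain groups C_0 ≅ Z^10, C_1 ≅ Z^22, C_2 ≅ Z^11, C_3 ≅ Z^2.

∂_1: C_1 → C_0 is given by ∂[p,q] = [q] − [p]. For instance
  ∂[6,8] = [8] − [6].
The 10×22 boundary matrix has rank 9 and Smith normal form diag(1,1,1,1,1,1,1,1,1).

The boundary map ∂_2: C_2 → C_1 maps a triangle to the signed sum of its edges. For instance
  ∂[4,6,8] = [6,8] − [4,8] + [4,6],
  ∂[2,4,8] = [4,8] − [2,8] + [2,4].
As a 22×11 matrix over Z this has rank 9, with invariant factors (1,1,1,1,1,1,1,1,1).

∂_3: C_3 → C_2 sends each 3-simplex σ to the alternating sum Σ_i (−1)^i (σ with its i-th vertex removed). For instance
  ∂[2,4,7,8] = [4,7,8] − [2,7,8] + [2,4,8] − [2,4,7],
  ∂[4,6,7,8] = [6,7,8] − [4,7,8] + [4,6,8] − [4,6,7].
This gives a 11×2 integer matrix of rank 2; reducing to Smith normal form yields diagonal entries (1,1).

Now H_k = ker ∂_k / im ∂_{k+1}, so:

  H_0: rank C_0 − rank ∂_1 = 10 − 9 = 1, and the invariant factors of ∂_1 are all 1, so H_0 = Z.
  H_1: rank ker ∂_1 − rank ∂_2 = (22 − 9) − 9 = 4, and the invariant factors of ∂_2 are all 1, so H_1 = Z^4.
  H_2: rank ker ∂_2 − rank ∂_3 = (11 − 9) − 2 = 0, and the invariant factors of ∂_3 are all 1, so H_2 = 0.
  H_3: rank ker ∂_3 − rank ∂_4 = (2 − 2) − 0 = 0, and there is no ∂_4, so H_3 = 0.

As a check, the Euler characteristic is 10 − 22 + 11 − 2 = -3, which agrees with 1 − 4 + 0 − 0 = -3.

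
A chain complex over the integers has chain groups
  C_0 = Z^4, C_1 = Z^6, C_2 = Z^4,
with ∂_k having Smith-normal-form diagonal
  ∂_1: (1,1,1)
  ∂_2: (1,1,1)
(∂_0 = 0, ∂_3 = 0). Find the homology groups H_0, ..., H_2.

H_0: b_0 = 4 − 0 − 3 = 1; torsion from ∂_1 factors > 1: none. So H_0 ≅ Z.
H_1: b_1 = 6 − 3 − 3 = 0; torsion from ∂_2 factors > 1: none. So H_1 ≅ 0.
H_2: b_2 = 4 − 3 − 0 = 1; torsion from ∂_3 factors > 1: none. So H_2 ≅ Z.

H_0 ≅ Z,  H_1 = 0,  H_2 ≅ Z.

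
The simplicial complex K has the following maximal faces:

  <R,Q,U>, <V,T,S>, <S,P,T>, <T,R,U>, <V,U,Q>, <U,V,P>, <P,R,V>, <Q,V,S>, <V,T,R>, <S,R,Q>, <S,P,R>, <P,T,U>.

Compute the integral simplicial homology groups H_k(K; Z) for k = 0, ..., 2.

Order the vertices as P < Q < R < S < T < U < V. Listing each simplex with vertices in this order, K has dimension 2 with simplices:

  0-simplices (7): P, Q, R, S, T, U, V
  1-simplices (18): PR, PS, PT, PU, PV, QR, QS, QU, QV, RS, RT, RU, RV, ST, SV, TU, TV, UV
  2-simplices (12): PRS, PRV, PST, PTU, PUV, QRS, QRU, QSV, QUV, RTU, RTV, STV

so the chain groups are C_0 ≅ Z^7, C_1 ≅ Z^18, C_2 ≅ Z^12.

∂_1: C_1 → C_0 maps an edge to its endpoints' difference, ∂[p,q] = q − p. For instance
  ∂RS = S − R.
The resulting 7×18 matrix has rank 6, and its Smith normal form has invariant factors (1,1,1,1,1,1).

Boundary ∂_2: C_2 → C_1 maps a triangle to the signed sum of its edges. For instance
  ∂PUV = UV − PV + PU,
  ∂QSV = SV − QV + QS.
The resulting 18×12 matrix has rank 12, and its Smith normal form has invariant factors (1,1,1,1,1,1,1,1,1,1,1,2).

From H_k ≅ ker(∂_k) / im(∂_{k+1}) we obtain:

  H_0: rank C_0 − rank ∂_1 = 7 − 6 = 1, and the invariant factors of ∂_1 are all 1, so H_0 = Z.
  H_1: rank ker ∂_1 − rank ∂_2 = (18 − 6) − 12 = 0, and ∂_2 has invariant factor 2 > 1, so H_1 = Z/2.
  H_2: rank ker ∂_2 − rank ∂_3 = (12 − 12) − 0 = 0, and there is no ∂_3, so H_2 = 0.

H_0 = Z,  H_1 = Z/2,  H_2 = 0.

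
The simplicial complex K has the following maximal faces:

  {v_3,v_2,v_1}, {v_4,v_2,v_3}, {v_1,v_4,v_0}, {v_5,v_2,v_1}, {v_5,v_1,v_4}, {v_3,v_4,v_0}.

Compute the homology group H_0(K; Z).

Fix the vertex order v_0 < v_1 < v_2 < v_3 < v_4 < v_5 and write every simplex with vertices in increasing order. Then dim K = 2 and the simplices of K are:

  0-simplices (6): [v_0], [v_1], [v_2], [v_3], [v_4], [v_5]
  1-simplices (12): [v_0,v_1], [v_0,v_3], [v_0,v_4], [v_1,v_2], [v_1,v_3], [v_1,v_4], [v_1,v_5], [v_2,v_3], [v_2,v_4], [v_2,v_5], [v_3,v_4], [v_4,v_5]
  2-simplices (6): [v_0,v_1,v_4], [v_0,v_3,v_4], [v_1,v_2,v_3], [v_1,v_2,v_5], [v_1,v_4,v_5], [v_2,v_3,v_4]

so the chain groups are C_0 ≅ Z^6, C_1 ≅ Z^12, C_2 ≅ Z^6.

Boundary ∂_1: C_1 → C_0 is given by ∂[p,q] = [q] − [p]. For instance
  ∂[v_2,v_5] = [v_5] − [v_2].
This gives a 6×12 integer matrix of rank 5; reducing to Smith normal form yields diagonal entries (1,1,1,1,1).

∂_2: C_2 → C_1 acts by ∂[p,q,r] = [q,r] − [p,r] + [p,q]. For instance
  ∂[v_1,v_2,v_5] = [v_2,v_5] − [v_1,v_5] + [v_1,v_2],
  ∂[v_0,v_3,v_4] = [v_3,v_4] − [v_0,v_4] + [v_0,v_3].
The resulting 12×6 matrix has rank 6, and its Smith normal form has invariant factors (1,1,1,1,1,1).

Reading off H_k = ker ∂_k / im ∂_{k+1}:

  H_0: rank C_0 − rank ∂_1 = 6 − 5 = 1, and the invariant factors of ∂_1 are all 1, so H_0 = Z.

H_0 ≅ Z.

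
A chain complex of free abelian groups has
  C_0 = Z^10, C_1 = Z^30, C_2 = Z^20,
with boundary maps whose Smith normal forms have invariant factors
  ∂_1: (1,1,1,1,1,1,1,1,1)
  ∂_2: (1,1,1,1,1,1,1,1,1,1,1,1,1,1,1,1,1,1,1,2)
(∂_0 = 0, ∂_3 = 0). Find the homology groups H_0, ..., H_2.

H_0 = Z,  H_1 = Z × Z/2,  H_2 = 0.

H_0: b_0 = 10 − 0 − 9 = 1; torsion from ∂_1 factors > 1: none. So H_0 = Z.
H_1: b_1 = 30 − 9 − 20 = 1; torsion from ∂_2 factors > 1: [2]. So H_1 = Z × Z/2.
H_2: b_2 = 20 − 20 − 0 = 0; torsion from ∂_3 factors > 1: none. So H_2 = 0.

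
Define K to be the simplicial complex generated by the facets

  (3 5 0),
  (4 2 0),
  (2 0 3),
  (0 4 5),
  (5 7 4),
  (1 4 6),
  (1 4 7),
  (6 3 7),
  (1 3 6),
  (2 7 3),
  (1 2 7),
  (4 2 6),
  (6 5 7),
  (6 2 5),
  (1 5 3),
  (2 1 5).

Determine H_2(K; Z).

H_2 ≅ Z.

Take the total order 0 < 1 < 2 < 3 < 4 < 5 < 6 < 7 on the vertex set. Then K (dimension 2) consists of the simplices:

  0-simplices (8): [0], [1], [2], [3], [4], [5], [6], [7]
  1-simplices (24): (24 of them)
  2-simplices (16): [0,2,3], [0,2,4], [0,3,5], [0,4,5], [1,2,5], [1,2,7], [1,3,5], [1,3,6], [1,4,6], [1,4,7], [2,3,7], [2,4,6], [2,5,6], [3,6,7], [4,5,7], [5,6,7]

so the chain groups are C_0 ≅ Z^8, C_1 ≅ Z^24, C_2 ≅ Z^16.

∂_1: C_1 → C_0 is given by ∂[p,q] = [q] − [p].
As a 8×24 matrix over Z this has rank 7, with invariant factors (1,1,1,1,1,1,1).

The boundary map ∂_2: C_2 → C_1 maps a triangle to the signed sum of its edges. For instance
  ∂[1,2,5] = [2,5] − [1,5] + [1,2],
  ∂[0,2,4] = [2,4] − [0,4] + [0,2].
The 24×16 boundary matrix has rank 15 and Smith normal form diag(1,1,1,1,1,1,1,1,1,1,1,1,1,1,1).

Now H_k = ker ∂_k / im ∂_{k+1}, so:

  H_2: rank ker ∂_2 − rank ∂_3 = (16 − 15) − 0 = 1, and there is no ∂_3, so H_2 = Z.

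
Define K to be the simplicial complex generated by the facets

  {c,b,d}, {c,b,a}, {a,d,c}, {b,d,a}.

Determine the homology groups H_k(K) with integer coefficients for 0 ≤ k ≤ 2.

H_0 ≅ Z,  H_1 = 0,  H_2 ≅ Z.

We work with the vertex ordering a < b < c < d. The simplices of K, each written with vertices in increasing order, are:

  0-simplices (4): a, b, c, d
  1-simplices (6): ab, ac, ad, bc, bd, cd
  2-simplices (4): abc, abd, acd, bcd

giving chain groups C_0 ≅ Z^4, C_1 ≅ Z^6, C_2 ≅ Z^4.

Boundary ∂_1: C_1 → C_0 sends each edge [p,q] (with p < q) to q − p.
As a 4×6 matrix over Z this has rank 3, with invariant factors (1,1,1).

∂_2: C_2 → C_1 acts by ∂[p,q,r] = [q,r] − [p,r] + [p,q]. For instance
  ∂bcd = cd − bd + bc,
  ∂abd = bd − ad + ab.
This gives a 6×4 integer matrix of rank 3; reducing to Smith normal form yields diagonal entries (1,1,1).

Now H_k = ker ∂_k / im ∂_{k+1}, so:

  H_0: rank C_0 − rank ∂_1 = 4 − 3 = 1, and the invariant factors of ∂_1 are all 1, so H_0 = Z.
  H_1: rank ker ∂_1 − rank ∂_2 = (6 − 3) − 3 = 0, and the invariant factors of ∂_2 are all 1, so H_1 = 0.
  H_2: rank ker ∂_2 − rank ∂_3 = (4 − 3) − 0 = 1, and there is no ∂_3, so H_2 = Z.

(K is a triangulation of the 2-sphere S^2.)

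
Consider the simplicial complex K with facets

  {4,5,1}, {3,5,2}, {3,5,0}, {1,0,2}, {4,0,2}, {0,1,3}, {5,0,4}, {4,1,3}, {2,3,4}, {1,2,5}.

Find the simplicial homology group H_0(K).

H_0 = Z.

We work with the vertex ordering 0 < 1 < 2 < 3 < 4 < 5. The simplices of K, each written with vertices in increasing order, are:

  0-simplices (6): [0], [1], [2], [3], [4], [5]
  1-simplices (15): [0,1], [0,2], [0,3], [0,4], [0,5], [1,2], [1,3], [1,4], [1,5], [2,3], [2,4], [2,5], [3,4], [3,5], [4,5]
  2-simplices (10): [0,1,2], [0,1,3], [0,2,4], [0,3,5], [0,4,5], [1,2,5], [1,3,4], [1,4,5], [2,3,4], [2,3,5]

Hence C_0 ≅ Z^6, C_1 ≅ Z^15, C_2 ≅ Z^10.

The boundary map ∂_1: C_1 → C_0 is given by ∂[p,q] = [q] − [p].
The resulting 6×15 matrix has rank 5, and its Smith normal form has invariant factors (1,1,1,1,1).

The boundary map ∂_2: C_2 → C_1 sends each 2-simplex [p,q,r] to [q,r] − [p,r] + [p,q]. For instance
  ∂[0,1,2] = [1,2] − [0,2] + [0,1],
  ∂[0,2,4] = [2,4] − [0,4] + [0,2].
As a 15×10 matrix over Z this has rank 10, with invariant factors (1,1,1,1,1,1,1,1,1,2).

From H_k ≅ ker(∂_k) / im(∂_{k+1}) we obtain:

  H_0: rank C_0 − rank ∂_1 = 6 − 5 = 1, and the invariant factors of ∂_1 are all 1, so H_0 ≅ Z.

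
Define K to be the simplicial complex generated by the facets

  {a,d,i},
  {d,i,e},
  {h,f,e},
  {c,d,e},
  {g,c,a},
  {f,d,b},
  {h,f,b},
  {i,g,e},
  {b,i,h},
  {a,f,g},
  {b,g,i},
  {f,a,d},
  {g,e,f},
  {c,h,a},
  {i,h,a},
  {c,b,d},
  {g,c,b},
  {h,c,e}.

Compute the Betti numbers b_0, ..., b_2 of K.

K has 9 vertices, 27 edges, 18 triangles.
rank ∂_0 = 0, rank ∂_1 = 8 ⇒ b_0 = 9 − 0 − 8 = 1; all invariant factors of ∂_1 are 1 so no torsion. So H_0 ≅ Z.
rank ∂_1 = 8, rank ∂_2 = 17 ⇒ b_1 = 27 − 8 − 17 = 2; all invariant factors of ∂_2 are 1 so no torsion. So H_1 ≅ Z^2.
rank ∂_2 = 17, rank ∂_3 = 0 ⇒ b_2 = 18 − 17 − 0 = 1. So H_2 ≅ Z.

b_0 = 1, b_1 = 2, b_2 = 1.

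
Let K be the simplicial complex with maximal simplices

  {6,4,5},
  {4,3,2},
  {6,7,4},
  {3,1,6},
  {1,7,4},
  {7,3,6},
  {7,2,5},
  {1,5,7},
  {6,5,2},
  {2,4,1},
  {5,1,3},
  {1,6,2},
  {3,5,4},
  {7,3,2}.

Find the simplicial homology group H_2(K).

We work with the vertex ordering 1 < 2 < 3 < 4 < 5 < 6 < 7. The simplices of K, each written with vertices in increasing order, are:

  0-simplices (7): [1], [2], [3], [4], [5], [6], [7]
  1-simplices (21): [1,2], [1,3], [1,4], [1,5], [1,6], [1,7], [2,3], [2,4], [2,5], [2,6], [2,7], [3,4], [3,5], [3,6], [3,7], [4,5], [4,6], [4,7], [5,6], [5,7], [6,7]
  2-simplices (14): [1,2,4], [1,2,6], [1,3,5], [1,3,6], [1,4,7], [1,5,7], [2,3,4], [2,3,7], [2,5,6], [2,5,7], [3,4,5], [3,6,7], [4,5,6], [4,6,7]

giving chain groups C_0 ≅ Z^7, C_1 ≅ Z^21, C_2 ≅ Z^14.

∂_1: C_1 → C_0 sends each edge [p,q] (with p < q) to q − p. For instance
  ∂[5,6] = [6] − [5].
The 7×21 boundary matrix has rank 6 and Smith normal form diag(1,1,1,1,1,1).

∂_2: C_2 → C_1 acts by ∂[p,q,r] = [q,r] − [p,r] + [p,q]. For instance
  ∂[2,5,6] = [5,6] − [2,6] + [2,5],
  ∂[3,6,7] = [6,7] − [3,7] + [3,6].
The 21×14 boundary matrix has rank 13 and Smith normal form diag(1,1,1,1,1,1,1,1,1,1,1,1,1).

From H_k ≅ ker(∂_k) / im(∂_{k+1}) we obtain:

  H_2: rank ker ∂_2 − rank ∂_3 = (14 − 13) − 0 = 1, and there is no ∂_3, so H_2 = Z.

H_2 = Z.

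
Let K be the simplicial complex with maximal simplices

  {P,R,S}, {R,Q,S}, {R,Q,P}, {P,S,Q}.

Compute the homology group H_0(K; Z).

H_0 ≅ Z.

K has 4 vertices, 6 edges, 4 triangles.
rank ∂_0 = 0, rank ∂_1 = 3 ⇒ b_0 = 4 − 0 − 3 = 1; all invariant factors of ∂_1 are 1 so no torsion. So H_0 = Z.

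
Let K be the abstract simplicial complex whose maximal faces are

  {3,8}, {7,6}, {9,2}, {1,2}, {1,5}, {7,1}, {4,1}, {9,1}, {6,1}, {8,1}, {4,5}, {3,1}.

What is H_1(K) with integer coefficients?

H_1 = Z^4.

Fix the vertex order 1 < 2 < 3 < 4 < 5 < 6 < 7 < 8 < 9 and write every simplex with vertices in increasing order. Then dim K = 1 and the simplices of K are:

  0-simplices (9): [1], [2], [3], [4], [5], [6], [7], [8], [9]
  1-simplices (12): [1,2], [1,3], [1,4], [1,5], [1,6], [1,7], [1,8], [1,9], [2,9], [3,8], [4,5], [6,7]

so the chain groups are C_0 ≅ Z^9, C_1 ≅ Z^12.

∂_1: C_1 → C_0 is given by ∂[p,q] = [q] − [p]. For instance
  ∂[3,8] = [8] − [3].
The resulting 9×12 matrix has rank 8, and its Smith normal form has invariant factors (1,1,1,1,1,1,1,1).

From H_k ≅ ker(∂_k) / im(∂_{k+1}) we obtain:

  H_1: rank ker ∂_1 − rank ∂_2 = (12 − 8) − 0 = 4, and there is no ∂_2, so H_1 = Z^4.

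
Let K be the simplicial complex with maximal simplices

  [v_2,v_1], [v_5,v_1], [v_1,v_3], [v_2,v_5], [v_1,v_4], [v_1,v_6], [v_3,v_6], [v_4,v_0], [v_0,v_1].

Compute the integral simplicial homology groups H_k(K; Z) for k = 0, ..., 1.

H_0 = Z,  H_1 = Z^3.

We work with the vertex ordering v_0 < v_1 < v_2 < v_3 < v_4 < v_5 < v_6. The simplices of K, each written with vertices in increasing order, are:

  0-simplices (7): [v_0], [v_1], [v_2], [v_3], [v_4], [v_5], [v_6]
  1-simplices (9): [v_0,v_1], [v_0,v_4], [v_1,v_2], [v_1,v_3], [v_1,v_4], [v_1,v_5], [v_1,v_6], [v_2,v_5], [v_3,v_6]

so the chain groups are C_0 ≅ Z^7, C_1 ≅ Z^9.

The boundary map ∂_1: C_1 → C_0 sends each edge [p,q] (with p < q) to q − p. For instance
  ∂[v_0,v_1] = [v_1] − [v_0].
The 7×9 boundary matrix has rank 6 and Smith normal form diag(1,1,1,1,1,1).

From H_k ≅ ker(∂_k) / im(∂_{k+1}) we obtain:

  H_0: rank C_0 − rank ∂_1 = 7 − 6 = 1, and the invariant factors of ∂_1 are all 1, so H_0 ≅ Z.
  H_1: rank ker ∂_1 − rank ∂_2 = (9 − 6) − 0 = 3, and there is no ∂_2, so H_1 ≅ Z^3.

As a check, the Euler characteristic is 7 − 9 = -2, which agrees with 1 − 3 = -2.
(K is a triangulation of a wedge of 3 circles.)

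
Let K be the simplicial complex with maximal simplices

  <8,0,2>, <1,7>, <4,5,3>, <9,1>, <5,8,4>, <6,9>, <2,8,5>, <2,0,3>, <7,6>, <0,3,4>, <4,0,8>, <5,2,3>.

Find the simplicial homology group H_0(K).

H_0 ≅ Z^2.

We work with the vertex ordering 0 < 1 < 2 < 3 < 4 < 5 < 6 < 7 < 8 < 9. The simplices of K, each written with vertices in increasing order, are:

  0-simplices (10): [0], [1], [2], [3], [4], [5], [6], [7], [8], [9]
  1-simplices (16): [0,2], [0,3], [0,4], [0,8], [1,7], [1,9], [2,3], [2,5], [2,8], [3,4], [3,5], [4,5], [4,8], [5,8], [6,7], [6,9]
  2-simplices (8): [0,2,3], [0,2,8], [0,3,4], [0,4,8], [2,3,5], [2,5,8], [3,4,5], [4,5,8]

so the chain groups are C_0 ≅ Z^10, C_1 ≅ Z^16, C_2 ≅ Z^8.

Boundary ∂_1: C_1 → C_0 sends each edge [p,q] (with p < q) to q − p. For instance
  ∂[2,5] = [5] − [2].
The resulting 10×16 matrix has rank 8, and its Smith normal form has invariant factors (1,1,1,1,1,1,1,1).

Boundary ∂_2: C_2 → C_1 maps a triangle to the signed sum of its edges. For instance
  ∂[2,5,8] = [5,8] − [2,8] + [2,5],
  ∂[3,4,5] = [4,5] − [3,5] + [3,4].
The resulting 16×8 matrix has rank 7, and its Smith normal form has invariant factors (1,1,1,1,1,1,1).

Now H_k = ker ∂_k / im ∂_{k+1}, so:

  H_0: rank C_0 − rank ∂_1 = 10 − 8 = 2, and the invariant factors of ∂_1 are all 1, so H_0 = Z^2.

(K is a triangulation of the disjoint union of the 2-sphere S^2 and the circle S^1.)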